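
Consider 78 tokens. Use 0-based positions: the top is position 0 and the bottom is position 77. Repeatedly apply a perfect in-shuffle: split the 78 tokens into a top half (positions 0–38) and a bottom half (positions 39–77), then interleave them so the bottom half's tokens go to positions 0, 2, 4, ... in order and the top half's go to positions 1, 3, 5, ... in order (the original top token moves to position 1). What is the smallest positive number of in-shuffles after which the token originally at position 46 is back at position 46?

39

Follow position 46 under repeated in-shuffles:
46 → 14 → 29 → 59 → 40 → 2 → 5 → 11 → ... → 46 (length 39)
It first returns after 39 in-shuffles.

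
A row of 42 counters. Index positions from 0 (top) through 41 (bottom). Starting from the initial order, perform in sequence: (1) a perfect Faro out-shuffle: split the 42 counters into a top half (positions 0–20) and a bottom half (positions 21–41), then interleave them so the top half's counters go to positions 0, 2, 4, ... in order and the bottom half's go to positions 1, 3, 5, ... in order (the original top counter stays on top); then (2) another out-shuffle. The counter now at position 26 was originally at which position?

27

Undo the operations in reverse order, starting from position 26:
  undo op 2 (out-shuffle, from top half): 26 ← 13
  undo op 1 (out-shuffle, from bottom half): 13 ← 27
So the counter at position 26 came from original position 27.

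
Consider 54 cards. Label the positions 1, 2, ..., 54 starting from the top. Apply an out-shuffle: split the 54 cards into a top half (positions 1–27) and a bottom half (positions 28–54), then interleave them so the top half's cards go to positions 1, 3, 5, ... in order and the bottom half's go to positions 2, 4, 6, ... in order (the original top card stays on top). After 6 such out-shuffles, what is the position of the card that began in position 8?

25

Track the card's position through each out-shuffle:
8 → 15 → 29 → 4 → 7 → 13 → 25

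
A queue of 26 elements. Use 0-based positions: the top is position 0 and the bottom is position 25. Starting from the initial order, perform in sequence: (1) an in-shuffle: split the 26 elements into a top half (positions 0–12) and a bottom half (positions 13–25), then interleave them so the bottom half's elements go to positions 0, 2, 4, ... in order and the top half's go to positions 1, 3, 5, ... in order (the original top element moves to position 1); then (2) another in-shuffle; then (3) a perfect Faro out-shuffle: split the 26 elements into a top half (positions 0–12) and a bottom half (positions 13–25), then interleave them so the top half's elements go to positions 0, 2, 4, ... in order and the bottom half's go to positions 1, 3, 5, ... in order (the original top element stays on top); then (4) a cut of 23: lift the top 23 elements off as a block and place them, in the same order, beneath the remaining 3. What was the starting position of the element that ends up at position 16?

Undo the operations in reverse order, starting from position 16:
  undo op 4 (cut 23): 16 ← 13
  undo op 3 (out-shuffle, from bottom half): 13 ← 19
  undo op 2 (in-shuffle, from top half): 19 ← 9
  undo op 1 (in-shuffle, from top half): 9 ← 4
So the element at position 16 came from original position 4.

4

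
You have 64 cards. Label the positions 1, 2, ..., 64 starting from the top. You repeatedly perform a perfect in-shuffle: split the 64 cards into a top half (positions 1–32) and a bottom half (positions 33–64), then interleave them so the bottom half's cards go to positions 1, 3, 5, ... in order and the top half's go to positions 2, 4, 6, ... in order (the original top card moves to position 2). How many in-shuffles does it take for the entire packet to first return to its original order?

The in-shuffle permutes the 64 positions with cycle lengths [4, 12, 12, 12, 12, 12].
Every card is home exactly when every cycle has completed a whole number of laps, i.e. after lcm(4, 12) = 12 in-shuffles.

12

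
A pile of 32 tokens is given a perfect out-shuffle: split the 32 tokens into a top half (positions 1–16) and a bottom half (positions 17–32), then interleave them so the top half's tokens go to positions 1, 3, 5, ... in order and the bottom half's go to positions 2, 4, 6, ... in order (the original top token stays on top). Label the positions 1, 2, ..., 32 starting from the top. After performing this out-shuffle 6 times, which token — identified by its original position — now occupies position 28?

Work backwards from position 28, undoing one out-shuffle at a time:
28 ← 30 ← 31 ← 16 ← 24 ← 28 ← 30
So the token now at position 28 started at position 30.

30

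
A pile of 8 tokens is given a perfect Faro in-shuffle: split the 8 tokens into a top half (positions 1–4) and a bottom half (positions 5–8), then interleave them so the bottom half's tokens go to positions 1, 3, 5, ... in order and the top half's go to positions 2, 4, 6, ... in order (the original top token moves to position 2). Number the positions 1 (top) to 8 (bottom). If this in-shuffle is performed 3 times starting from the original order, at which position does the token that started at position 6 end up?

Track the token's position through each in-shuffle:
6 → 3 → 6 → 3

3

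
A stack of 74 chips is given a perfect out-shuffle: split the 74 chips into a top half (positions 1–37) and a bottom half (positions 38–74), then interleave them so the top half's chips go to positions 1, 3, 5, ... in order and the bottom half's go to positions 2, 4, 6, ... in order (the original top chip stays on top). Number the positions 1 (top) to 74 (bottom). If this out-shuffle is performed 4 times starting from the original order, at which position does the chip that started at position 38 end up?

9

Track the chip's position through each out-shuffle:
38 → 2 → 3 → 5 → 9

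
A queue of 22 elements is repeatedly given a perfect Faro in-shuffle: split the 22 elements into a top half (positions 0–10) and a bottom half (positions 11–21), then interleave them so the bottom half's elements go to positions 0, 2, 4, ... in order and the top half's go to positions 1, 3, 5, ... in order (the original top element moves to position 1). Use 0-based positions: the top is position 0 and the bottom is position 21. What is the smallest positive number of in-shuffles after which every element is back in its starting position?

The in-shuffle permutes the 22 positions with cycle lengths [11, 11].
Every element is home exactly when every cycle has completed a whole number of laps, i.e. after lcm(11) = 11 in-shuffles.

11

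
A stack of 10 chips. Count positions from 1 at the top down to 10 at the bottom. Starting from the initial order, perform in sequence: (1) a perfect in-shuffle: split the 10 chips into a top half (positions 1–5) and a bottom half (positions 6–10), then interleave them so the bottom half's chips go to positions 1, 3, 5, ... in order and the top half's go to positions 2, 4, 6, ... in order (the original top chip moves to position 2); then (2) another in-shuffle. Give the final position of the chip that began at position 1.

Track the chip from position 1 forward through each operation:
  after op 1 (in-shuffle): 1 → 2
  after op 2 (in-shuffle): 2 → 4

4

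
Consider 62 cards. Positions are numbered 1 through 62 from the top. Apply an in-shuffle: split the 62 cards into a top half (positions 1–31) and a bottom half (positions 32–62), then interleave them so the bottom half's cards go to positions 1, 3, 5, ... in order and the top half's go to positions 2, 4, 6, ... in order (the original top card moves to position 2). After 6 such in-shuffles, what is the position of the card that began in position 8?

Track the card's position through each in-shuffle:
8 → 16 → 32 → 1 → 2 → 4 → 8

8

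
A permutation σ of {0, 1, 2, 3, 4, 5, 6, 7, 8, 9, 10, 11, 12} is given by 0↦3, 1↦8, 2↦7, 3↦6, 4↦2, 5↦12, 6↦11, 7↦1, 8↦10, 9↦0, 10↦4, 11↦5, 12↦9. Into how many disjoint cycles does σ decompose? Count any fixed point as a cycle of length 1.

Cycle decomposition: (0 3 6 11 5 12 9) (1 8 10 4 2 7).
2 cycles.

2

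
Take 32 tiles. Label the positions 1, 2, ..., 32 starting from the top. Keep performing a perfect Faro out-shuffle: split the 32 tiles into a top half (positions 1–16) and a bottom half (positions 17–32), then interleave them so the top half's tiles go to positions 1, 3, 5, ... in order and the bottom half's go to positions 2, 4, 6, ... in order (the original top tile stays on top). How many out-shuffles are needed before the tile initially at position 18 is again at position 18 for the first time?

Follow position 18 under repeated out-shuffles:
18 → 4 → 7 → 13 → 25 → 18
It first returns after 5 out-shuffles.

5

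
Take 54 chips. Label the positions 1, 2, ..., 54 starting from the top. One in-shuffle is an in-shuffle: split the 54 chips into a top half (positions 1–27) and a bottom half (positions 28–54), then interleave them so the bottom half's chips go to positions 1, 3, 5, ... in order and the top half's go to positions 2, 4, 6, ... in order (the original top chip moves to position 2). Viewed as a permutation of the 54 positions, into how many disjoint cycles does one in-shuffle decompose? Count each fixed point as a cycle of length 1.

Trace each unvisited position around until it returns:
(1 2 4 8 16 32 ... len 20) (3 6 12 24 48 41 ... len 20) (5 10 20 40 25 50 45 35 15 30) (11 22 44 33)
4 cycles in total.

4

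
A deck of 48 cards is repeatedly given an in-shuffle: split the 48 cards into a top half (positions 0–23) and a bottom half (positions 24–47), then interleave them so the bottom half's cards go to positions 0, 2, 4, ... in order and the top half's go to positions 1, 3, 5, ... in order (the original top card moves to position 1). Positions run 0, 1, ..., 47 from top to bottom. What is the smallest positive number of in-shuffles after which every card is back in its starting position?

21

The in-shuffle permutes the 48 positions with cycle lengths [3, 3, 21, 21].
Every card is home exactly when every cycle has completed a whole number of laps, i.e. after lcm(3, 21) = 21 in-shuffles.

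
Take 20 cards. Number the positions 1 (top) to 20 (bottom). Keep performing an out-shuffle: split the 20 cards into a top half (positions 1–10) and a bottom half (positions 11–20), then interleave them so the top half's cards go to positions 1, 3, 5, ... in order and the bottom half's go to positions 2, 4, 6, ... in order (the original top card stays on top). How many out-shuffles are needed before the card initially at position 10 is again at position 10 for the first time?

18

Follow position 10 under repeated out-shuffles:
10 → 19 → 18 → 16 → 12 → 4 → 7 → 13 → 6 → 11 → 2 → 3 → 5 → 9 → 17 → 14 → 8 → 15 → 10
It first returns after 18 out-shuffles.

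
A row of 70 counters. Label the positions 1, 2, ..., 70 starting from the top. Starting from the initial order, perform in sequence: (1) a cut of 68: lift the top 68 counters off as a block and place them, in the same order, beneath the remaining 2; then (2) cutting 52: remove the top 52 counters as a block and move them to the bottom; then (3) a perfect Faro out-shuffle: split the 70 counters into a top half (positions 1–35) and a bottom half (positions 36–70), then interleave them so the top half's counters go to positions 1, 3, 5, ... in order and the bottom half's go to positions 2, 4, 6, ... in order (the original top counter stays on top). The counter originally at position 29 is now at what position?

Track the counter from position 29 forward through each operation:
  after op 1 (cut 68): 29 → 31
  after op 2 (cut 52): 31 → 49
  after op 3 (out-shuffle): 49 → 28

28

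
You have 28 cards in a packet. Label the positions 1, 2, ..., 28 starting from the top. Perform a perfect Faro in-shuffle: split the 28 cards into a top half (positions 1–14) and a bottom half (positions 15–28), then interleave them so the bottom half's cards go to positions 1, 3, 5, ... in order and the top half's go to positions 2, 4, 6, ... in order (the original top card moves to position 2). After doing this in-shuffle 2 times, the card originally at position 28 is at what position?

25

Track the card's position through each in-shuffle:
28 → 27 → 25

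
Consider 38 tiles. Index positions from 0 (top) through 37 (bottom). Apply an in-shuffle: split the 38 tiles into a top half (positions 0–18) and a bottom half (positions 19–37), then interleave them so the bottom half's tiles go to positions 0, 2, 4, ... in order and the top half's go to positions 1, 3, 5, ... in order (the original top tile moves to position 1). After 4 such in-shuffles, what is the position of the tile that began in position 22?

Track the tile's position through each in-shuffle:
22 → 6 → 13 → 27 → 16

16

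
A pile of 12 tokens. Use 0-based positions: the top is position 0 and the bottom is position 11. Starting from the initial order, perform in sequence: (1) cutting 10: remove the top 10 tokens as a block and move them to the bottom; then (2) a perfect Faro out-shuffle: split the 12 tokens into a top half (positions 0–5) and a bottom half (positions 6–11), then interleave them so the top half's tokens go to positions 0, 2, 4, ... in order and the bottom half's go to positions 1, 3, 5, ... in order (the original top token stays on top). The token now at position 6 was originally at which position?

1

Undo the operations in reverse order, starting from position 6:
  undo op 2 (out-shuffle, from top half): 6 ← 3
  undo op 1 (cut 10): 3 ← 1
So the token at position 6 came from original position 1.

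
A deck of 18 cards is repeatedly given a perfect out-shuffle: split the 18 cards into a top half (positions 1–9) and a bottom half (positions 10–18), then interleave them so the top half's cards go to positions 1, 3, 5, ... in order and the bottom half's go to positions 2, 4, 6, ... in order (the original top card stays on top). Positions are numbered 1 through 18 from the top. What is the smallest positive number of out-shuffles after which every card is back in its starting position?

The out-shuffle permutes the 18 positions with cycle lengths [1, 1, 8, 8].
Every card is home exactly when every cycle has completed a whole number of laps, i.e. after lcm(1, 8) = 8 out-shuffles.

8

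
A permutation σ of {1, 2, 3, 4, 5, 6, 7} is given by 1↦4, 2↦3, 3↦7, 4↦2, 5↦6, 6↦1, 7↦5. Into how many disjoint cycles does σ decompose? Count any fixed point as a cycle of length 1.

1

Cycle decomposition: (1 4 2 3 7 5 6).
1 cycle.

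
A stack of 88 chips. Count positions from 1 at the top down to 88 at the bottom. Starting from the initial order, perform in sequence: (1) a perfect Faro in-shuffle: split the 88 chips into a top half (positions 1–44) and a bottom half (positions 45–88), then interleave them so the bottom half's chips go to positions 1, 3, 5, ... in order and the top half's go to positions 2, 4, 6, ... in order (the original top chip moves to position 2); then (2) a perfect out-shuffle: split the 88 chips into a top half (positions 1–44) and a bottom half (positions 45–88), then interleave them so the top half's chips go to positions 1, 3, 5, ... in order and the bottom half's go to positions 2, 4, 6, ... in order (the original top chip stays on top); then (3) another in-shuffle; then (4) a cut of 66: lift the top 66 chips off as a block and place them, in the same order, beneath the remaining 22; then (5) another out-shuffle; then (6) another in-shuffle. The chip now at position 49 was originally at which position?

13

Undo the operations in reverse order, starting from position 49:
  undo op 6 (in-shuffle, from bottom half): 49 ← 69
  undo op 5 (out-shuffle, from top half): 69 ← 35
  undo op 4 (cut 66): 35 ← 13
  undo op 3 (in-shuffle, from bottom half): 13 ← 51
  undo op 2 (out-shuffle, from top half): 51 ← 26
  undo op 1 (in-shuffle, from top half): 26 ← 13
So the chip at position 49 came from original position 13.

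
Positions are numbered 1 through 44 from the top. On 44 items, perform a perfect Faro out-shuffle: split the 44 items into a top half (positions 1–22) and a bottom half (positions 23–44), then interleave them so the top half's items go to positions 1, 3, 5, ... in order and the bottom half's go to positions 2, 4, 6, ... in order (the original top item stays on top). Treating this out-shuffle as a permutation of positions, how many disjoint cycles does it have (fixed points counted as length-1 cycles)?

Trace each unvisited position around until it returns:
(1) (2 3 5 9 17 33 ... len 14) (4 7 13 25 6 11 ... len 14) (8 15 29 14 27 10 ... len 14) (44)
5 cycles in total.

5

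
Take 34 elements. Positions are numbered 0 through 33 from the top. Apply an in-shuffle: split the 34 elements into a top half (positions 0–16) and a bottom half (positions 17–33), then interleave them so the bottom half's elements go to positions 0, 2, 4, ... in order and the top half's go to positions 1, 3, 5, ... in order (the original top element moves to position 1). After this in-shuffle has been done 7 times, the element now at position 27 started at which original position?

20

Work backwards from position 27, undoing one in-shuffle at a time:
27 ← 13 ← 6 ← 20 ← 27 ← 13 ← 6 ← 20
So the element now at position 27 started at position 20.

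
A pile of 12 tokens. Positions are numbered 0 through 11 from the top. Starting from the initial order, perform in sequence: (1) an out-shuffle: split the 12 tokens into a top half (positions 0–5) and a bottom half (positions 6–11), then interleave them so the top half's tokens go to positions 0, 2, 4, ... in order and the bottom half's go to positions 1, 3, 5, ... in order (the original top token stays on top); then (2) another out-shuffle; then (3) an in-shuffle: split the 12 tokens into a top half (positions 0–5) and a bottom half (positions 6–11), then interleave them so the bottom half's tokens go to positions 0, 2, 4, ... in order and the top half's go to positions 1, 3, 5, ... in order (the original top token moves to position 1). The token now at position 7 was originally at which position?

9

Undo the operations in reverse order, starting from position 7:
  undo op 3 (in-shuffle, from top half): 7 ← 3
  undo op 2 (out-shuffle, from bottom half): 3 ← 7
  undo op 1 (out-shuffle, from bottom half): 7 ← 9
So the token at position 7 came from original position 9.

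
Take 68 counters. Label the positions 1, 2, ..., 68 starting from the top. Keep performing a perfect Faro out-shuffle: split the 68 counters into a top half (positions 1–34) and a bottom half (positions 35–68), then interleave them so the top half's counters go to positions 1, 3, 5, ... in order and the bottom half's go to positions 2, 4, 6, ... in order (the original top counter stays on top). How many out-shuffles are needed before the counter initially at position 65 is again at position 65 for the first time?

66

Follow position 65 under repeated out-shuffles:
65 → 62 → 56 → 44 → 20 → 39 → 10 → 19 → ... → 65 (length 66)
It first returns after 66 out-shuffles.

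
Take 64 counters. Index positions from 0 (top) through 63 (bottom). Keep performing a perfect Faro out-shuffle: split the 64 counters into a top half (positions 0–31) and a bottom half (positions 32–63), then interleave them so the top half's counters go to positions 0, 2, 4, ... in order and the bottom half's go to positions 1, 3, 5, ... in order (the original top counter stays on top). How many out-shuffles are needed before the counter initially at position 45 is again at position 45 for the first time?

3

Follow position 45 under repeated out-shuffles:
45 → 27 → 54 → 45
It first returns after 3 out-shuffles.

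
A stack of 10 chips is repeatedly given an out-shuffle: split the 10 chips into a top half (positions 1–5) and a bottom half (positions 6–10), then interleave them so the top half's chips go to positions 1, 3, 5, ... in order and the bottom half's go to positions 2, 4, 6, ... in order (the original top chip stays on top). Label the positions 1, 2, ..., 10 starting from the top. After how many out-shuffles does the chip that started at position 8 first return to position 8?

Follow position 8 under repeated out-shuffles:
8 → 6 → 2 → 3 → 5 → 9 → 8
It first returns after 6 out-shuffles.

6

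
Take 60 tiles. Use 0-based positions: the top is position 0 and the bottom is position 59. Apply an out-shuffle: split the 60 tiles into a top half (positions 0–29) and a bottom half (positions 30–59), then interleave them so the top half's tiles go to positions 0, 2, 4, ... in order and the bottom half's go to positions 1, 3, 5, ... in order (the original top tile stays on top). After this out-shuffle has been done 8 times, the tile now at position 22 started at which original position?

7

Work backwards from position 22, undoing one out-shuffle at a time:
22 ← 11 ← 35 ← 47 ← 53 ← 56 ← 28 ← 14 ← 7
So the tile now at position 22 started at position 7.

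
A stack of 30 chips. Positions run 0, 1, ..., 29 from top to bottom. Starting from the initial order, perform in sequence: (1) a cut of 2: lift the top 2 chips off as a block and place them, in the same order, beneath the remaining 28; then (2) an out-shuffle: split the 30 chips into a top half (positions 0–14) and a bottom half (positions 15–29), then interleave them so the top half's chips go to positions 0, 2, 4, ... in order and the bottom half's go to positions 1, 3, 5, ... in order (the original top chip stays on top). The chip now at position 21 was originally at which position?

Undo the operations in reverse order, starting from position 21:
  undo op 2 (out-shuffle, from bottom half): 21 ← 25
  undo op 1 (cut 2): 25 ← 27
So the chip at position 21 came from original position 27.

27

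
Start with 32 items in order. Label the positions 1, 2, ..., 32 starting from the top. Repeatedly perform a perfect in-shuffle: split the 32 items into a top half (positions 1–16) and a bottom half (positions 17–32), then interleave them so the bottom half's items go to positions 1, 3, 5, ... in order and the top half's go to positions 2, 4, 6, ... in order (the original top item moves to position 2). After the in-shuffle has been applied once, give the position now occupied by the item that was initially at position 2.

4

Track the item's position through each in-shuffle:
2 → 4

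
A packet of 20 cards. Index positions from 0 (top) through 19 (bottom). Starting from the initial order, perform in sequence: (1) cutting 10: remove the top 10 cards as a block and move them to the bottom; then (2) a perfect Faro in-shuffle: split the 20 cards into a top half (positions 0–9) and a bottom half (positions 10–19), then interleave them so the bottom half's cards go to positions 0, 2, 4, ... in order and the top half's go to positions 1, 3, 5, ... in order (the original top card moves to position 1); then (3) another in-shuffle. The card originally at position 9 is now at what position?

Track the card from position 9 forward through each operation:
  after op 1 (cut 10): 9 → 19
  after op 2 (in-shuffle): 19 → 18
  after op 3 (in-shuffle): 18 → 16

16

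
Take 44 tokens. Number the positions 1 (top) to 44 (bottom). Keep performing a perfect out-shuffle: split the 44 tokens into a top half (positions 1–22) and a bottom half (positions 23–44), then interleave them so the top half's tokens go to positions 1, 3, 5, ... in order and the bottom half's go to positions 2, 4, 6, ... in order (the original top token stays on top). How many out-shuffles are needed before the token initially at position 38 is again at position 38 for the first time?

Follow position 38 under repeated out-shuffles:
38 → 32 → 20 → 39 → 34 → 24 → 4 → 7 → 13 → 25 → 6 → 11 → 21 → 41 → 38
It first returns after 14 out-shuffles.

14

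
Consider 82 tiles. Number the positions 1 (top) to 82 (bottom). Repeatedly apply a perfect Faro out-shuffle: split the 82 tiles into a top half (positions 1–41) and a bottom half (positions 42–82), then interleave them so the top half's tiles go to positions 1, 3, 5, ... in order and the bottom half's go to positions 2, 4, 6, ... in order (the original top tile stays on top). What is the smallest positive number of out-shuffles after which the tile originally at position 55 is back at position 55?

Follow position 55 under repeated out-shuffles:
55 → 28 → 55
It first returns after 2 out-shuffles.

2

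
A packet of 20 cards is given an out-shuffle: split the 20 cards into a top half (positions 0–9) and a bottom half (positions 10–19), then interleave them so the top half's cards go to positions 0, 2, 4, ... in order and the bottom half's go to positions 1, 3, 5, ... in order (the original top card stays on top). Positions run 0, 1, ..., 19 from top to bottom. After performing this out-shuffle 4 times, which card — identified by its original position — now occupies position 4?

Work backwards from position 4, undoing one out-shuffle at a time:
4 ← 2 ← 1 ← 10 ← 5
So the card now at position 4 started at position 5.

5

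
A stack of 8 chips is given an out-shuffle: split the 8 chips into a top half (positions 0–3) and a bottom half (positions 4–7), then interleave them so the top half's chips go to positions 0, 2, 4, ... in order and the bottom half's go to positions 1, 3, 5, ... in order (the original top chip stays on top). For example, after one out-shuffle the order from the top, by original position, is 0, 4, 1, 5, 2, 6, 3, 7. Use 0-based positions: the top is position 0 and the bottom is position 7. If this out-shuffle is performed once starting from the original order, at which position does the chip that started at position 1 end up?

2

Track the chip's position through each out-shuffle:
1 → 2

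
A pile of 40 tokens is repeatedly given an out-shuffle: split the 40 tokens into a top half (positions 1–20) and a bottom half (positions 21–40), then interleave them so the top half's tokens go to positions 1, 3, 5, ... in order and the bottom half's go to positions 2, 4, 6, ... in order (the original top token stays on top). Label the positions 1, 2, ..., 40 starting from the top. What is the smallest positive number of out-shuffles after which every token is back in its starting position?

12

The out-shuffle permutes the 40 positions with cycle lengths [1, 1, 2, 12, 12, 12].
Every token is home exactly when every cycle has completed a whole number of laps, i.e. after lcm(1, 2, 12) = 12 out-shuffles.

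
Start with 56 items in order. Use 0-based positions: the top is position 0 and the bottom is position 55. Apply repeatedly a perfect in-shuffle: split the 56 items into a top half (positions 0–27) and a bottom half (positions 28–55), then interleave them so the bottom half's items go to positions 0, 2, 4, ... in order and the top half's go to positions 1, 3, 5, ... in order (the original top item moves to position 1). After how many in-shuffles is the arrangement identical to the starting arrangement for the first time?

18

The in-shuffle permutes the 56 positions with cycle lengths [2, 18, 18, 18].
Every item is home exactly when every cycle has completed a whole number of laps, i.e. after lcm(2, 18) = 18 in-shuffles.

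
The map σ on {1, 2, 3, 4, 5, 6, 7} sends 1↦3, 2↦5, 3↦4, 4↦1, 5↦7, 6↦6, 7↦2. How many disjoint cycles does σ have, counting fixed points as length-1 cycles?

Cycle decomposition: (1 3 4) (2 5 7) (6).
3 cycles.

3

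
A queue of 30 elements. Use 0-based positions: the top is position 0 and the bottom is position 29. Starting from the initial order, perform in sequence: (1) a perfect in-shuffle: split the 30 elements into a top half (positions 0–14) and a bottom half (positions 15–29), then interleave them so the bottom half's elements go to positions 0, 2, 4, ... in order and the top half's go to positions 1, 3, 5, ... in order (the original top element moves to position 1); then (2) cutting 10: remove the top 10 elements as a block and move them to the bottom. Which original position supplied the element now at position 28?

Undo the operations in reverse order, starting from position 28:
  undo op 2 (cut 10): 28 ← 8
  undo op 1 (in-shuffle, from bottom half): 8 ← 19
So the element at position 28 came from original position 19.

19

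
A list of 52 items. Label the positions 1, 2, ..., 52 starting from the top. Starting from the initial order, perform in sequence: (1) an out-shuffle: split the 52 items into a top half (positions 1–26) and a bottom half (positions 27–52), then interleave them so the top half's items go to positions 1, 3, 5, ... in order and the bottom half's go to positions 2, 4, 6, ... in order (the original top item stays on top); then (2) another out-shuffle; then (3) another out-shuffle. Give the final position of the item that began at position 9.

Track the item from position 9 forward through each operation:
  after op 1 (out-shuffle): 9 → 17
  after op 2 (out-shuffle): 17 → 33
  after op 3 (out-shuffle): 33 → 14

14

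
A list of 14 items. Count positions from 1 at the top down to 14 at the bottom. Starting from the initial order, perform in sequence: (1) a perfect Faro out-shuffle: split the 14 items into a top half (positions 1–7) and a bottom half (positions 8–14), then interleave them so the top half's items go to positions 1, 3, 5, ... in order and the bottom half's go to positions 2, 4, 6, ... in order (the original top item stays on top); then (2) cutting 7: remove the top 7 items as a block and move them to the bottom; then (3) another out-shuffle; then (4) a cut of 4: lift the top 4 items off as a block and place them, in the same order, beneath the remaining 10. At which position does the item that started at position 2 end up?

Track the item from position 2 forward through each operation:
  after op 1 (out-shuffle): 2 → 3
  after op 2 (cut 7): 3 → 10
  after op 3 (out-shuffle): 10 → 6
  after op 4 (cut 4): 6 → 2

2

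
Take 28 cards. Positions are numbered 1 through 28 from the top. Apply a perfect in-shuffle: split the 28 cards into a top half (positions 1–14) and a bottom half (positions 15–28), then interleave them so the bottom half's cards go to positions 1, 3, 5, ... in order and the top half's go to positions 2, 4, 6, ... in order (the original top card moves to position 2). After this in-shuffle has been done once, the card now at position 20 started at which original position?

Work backwards from position 20, undoing one in-shuffle at a time:
20 ← 10
So the card now at position 20 started at position 10.

10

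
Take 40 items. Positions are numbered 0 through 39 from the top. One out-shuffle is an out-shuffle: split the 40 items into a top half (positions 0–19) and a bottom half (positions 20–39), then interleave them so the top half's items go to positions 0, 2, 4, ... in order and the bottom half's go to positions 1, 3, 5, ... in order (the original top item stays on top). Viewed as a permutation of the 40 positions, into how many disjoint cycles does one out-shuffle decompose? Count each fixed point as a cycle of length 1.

6

Trace each unvisited position around until it returns:
(0) (1 2 4 8 16 32 ... len 12) (3 6 12 24 9 18 ... len 12) (7 14 28 17 34 29 ... len 12) (13 26) (39)
6 cycles in total.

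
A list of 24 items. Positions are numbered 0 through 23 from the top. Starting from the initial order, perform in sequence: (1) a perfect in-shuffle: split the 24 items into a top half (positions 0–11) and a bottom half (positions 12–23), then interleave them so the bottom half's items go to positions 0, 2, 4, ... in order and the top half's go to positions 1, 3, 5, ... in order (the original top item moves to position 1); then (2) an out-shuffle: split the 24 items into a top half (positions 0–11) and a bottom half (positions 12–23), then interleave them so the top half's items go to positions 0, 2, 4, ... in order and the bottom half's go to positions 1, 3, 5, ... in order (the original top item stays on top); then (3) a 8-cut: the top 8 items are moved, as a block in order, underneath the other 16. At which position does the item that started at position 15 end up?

4

Track the item from position 15 forward through each operation:
  after op 1 (in-shuffle): 15 → 6
  after op 2 (out-shuffle): 6 → 12
  after op 3 (cut 8): 12 → 4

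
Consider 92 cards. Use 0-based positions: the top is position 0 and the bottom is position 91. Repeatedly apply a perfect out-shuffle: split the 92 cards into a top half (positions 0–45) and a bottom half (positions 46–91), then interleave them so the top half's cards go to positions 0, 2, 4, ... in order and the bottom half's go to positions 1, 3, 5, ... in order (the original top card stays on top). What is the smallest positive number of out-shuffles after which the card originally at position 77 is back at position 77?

Follow position 77 under repeated out-shuffles:
77 → 63 → 35 → 70 → 49 → 7 → 14 → 28 → 56 → 21 → 42 → 84 → 77
It first returns after 12 out-shuffles.

12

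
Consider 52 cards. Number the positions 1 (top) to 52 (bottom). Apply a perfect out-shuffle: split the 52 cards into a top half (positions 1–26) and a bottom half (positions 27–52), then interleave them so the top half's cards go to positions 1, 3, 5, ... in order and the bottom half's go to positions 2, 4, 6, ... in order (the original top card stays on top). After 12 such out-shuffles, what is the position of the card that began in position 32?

38

Track the card's position through each out-shuffle:
32 → 12 → 23 → 45 → 38 → 24 → 47 → 42 → 32 → 12 → 23 → 45 → 38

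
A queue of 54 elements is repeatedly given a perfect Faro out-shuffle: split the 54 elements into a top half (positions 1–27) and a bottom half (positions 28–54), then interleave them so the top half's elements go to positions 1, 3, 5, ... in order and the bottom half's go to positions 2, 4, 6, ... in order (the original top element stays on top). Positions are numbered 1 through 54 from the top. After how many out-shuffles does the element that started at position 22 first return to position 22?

Follow position 22 under repeated out-shuffles:
22 → 43 → 32 → 10 → 19 → 37 → 20 → 39 → ... → 22 (length 52)
It first returns after 52 out-shuffles.

52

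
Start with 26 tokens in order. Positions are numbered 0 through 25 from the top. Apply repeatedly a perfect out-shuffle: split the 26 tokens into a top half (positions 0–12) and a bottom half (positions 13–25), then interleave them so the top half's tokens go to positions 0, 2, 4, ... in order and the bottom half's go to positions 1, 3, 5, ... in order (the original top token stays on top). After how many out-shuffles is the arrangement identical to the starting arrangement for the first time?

The out-shuffle permutes the 26 positions with cycle lengths [1, 1, 4, 20].
Every token is home exactly when every cycle has completed a whole number of laps, i.e. after lcm(1, 4, 20) = 20 out-shuffles.

20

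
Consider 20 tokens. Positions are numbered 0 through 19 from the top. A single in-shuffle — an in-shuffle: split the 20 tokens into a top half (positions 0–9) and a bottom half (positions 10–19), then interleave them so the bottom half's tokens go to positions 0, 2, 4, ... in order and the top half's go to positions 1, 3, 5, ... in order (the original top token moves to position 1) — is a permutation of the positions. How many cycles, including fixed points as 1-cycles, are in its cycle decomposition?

Trace each unvisited position around until it returns:
(0 1 3 7 15 10) (2 5 11) (4 9 19 18 16 12) (6 13) (8 17 14)
5 cycles in total.

5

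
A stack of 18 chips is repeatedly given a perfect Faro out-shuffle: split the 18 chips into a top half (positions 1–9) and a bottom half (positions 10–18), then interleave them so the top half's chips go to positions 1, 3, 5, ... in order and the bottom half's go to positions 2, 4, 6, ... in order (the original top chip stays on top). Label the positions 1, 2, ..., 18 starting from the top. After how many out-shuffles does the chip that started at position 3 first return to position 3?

8

Follow position 3 under repeated out-shuffles:
3 → 5 → 9 → 17 → 16 → 14 → 10 → 2 → 3
It first returns after 8 out-shuffles.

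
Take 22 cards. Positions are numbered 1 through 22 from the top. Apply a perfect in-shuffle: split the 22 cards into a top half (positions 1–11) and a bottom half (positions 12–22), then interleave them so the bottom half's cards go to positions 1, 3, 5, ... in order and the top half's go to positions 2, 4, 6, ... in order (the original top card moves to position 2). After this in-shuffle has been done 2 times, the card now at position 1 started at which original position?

6

Work backwards from position 1, undoing one in-shuffle at a time:
1 ← 12 ← 6
So the card now at position 1 started at position 6.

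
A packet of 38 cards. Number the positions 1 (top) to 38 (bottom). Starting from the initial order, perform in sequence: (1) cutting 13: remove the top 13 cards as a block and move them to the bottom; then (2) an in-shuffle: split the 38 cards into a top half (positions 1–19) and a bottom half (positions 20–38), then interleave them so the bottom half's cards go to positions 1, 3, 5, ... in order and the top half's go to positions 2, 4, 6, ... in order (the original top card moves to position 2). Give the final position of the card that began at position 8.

Track the card from position 8 forward through each operation:
  after op 1 (cut 13): 8 → 33
  after op 2 (in-shuffle): 33 → 27

27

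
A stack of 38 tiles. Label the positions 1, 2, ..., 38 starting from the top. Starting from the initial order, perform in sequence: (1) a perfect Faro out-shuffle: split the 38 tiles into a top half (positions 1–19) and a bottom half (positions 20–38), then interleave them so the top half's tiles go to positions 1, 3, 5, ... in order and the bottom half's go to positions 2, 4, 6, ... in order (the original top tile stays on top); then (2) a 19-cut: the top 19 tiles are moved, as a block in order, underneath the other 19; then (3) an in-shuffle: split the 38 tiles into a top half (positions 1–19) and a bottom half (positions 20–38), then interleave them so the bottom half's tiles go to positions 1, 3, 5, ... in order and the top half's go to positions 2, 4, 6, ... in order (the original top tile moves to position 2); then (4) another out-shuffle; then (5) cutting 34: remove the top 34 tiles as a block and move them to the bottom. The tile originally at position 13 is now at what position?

27

Track the tile from position 13 forward through each operation:
  after op 1 (out-shuffle): 13 → 25
  after op 2 (cut 19): 25 → 6
  after op 3 (in-shuffle): 6 → 12
  after op 4 (out-shuffle): 12 → 23
  after op 5 (cut 34): 23 → 27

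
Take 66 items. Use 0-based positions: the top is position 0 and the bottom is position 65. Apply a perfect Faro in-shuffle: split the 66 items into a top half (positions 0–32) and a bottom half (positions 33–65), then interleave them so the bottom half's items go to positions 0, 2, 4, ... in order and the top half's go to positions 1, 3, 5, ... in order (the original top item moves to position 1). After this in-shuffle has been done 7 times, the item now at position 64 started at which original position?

44

Work backwards from position 64, undoing one in-shuffle at a time:
64 ← 65 ← 32 ← 49 ← 24 ← 45 ← 22 ← 44
So the item now at position 64 started at position 44.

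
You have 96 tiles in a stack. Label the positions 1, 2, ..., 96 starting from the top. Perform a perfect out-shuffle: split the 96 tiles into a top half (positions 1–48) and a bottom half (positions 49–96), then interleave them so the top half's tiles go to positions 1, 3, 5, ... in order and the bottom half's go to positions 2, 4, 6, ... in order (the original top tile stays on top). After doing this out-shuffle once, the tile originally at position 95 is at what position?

94

Track the tile's position through each out-shuffle:
95 → 94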